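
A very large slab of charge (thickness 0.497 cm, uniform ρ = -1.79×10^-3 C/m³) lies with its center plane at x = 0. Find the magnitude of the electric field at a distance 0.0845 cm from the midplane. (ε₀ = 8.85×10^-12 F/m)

|E| = 1.71×10^5 V/m

By symmetry E is perpendicular to the slab. A Gaussian pillbox from −0.0845 cm to +0.0845 cm (face area A) lies entirely within the slab.
Q_enc = ρ·(2x)·A and flux = 2EA, so 2EA = 2ρxA/ε₀ ⇒ E = |ρ|x/ε₀.
E = (1.79e-3)(0.000845)/(8.85×10^-12) = 1.71×10^5 N/C.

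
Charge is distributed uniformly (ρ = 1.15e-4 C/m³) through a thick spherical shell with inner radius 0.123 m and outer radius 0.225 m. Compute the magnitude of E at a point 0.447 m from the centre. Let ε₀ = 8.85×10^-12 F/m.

|E| ≈ 2.07×10^5 V/m

By spherical symmetry E is radial; choose a Gaussian sphere of radius r = 0.447 m (r > 0.225 m, enclosing the whole shell).
Q_enc = ρ·(4π/3)(b³ − a³) = (1.15×10^-4)·(4π/3)·((0.225)³ − (0.123)³) = 4.591×10^-6 C.
Gauss's law: E·4πr² = Q_enc/ε₀.
E = |Q_enc|/(4πε₀r²) = (4.591×10^-6)/(4π·8.85×10^-12·(0.447)²) = 2.07×10^5 N/C.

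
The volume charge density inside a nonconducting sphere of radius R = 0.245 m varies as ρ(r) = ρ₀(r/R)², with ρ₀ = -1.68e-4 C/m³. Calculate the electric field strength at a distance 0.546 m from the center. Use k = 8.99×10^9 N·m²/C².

Take a concentric spherical Gaussian surface of radius r = 0.546 m (r > R, all charge enclosed).
Q_enc = 4π ∫₀^R ρ₀(r'/R)^2 r'² dr' = 4πρ₀R³/5 = -6.209×10^-6 C.
Gauss's law: E·4πr² = Q_enc/ε₀.
E = k|Q_enc|/r² = (8.99×10^9)(6.209e-6)/(0.546)² = 1.87e5 N/C.

E = 1.87×10^5 N/C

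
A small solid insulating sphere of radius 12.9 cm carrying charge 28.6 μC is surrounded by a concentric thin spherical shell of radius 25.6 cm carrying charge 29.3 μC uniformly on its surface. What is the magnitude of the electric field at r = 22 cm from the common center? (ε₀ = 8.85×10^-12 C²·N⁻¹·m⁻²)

Take a concentric spherical Gaussian surface of radius r = 22 cm (between the bodies, 12.9 cm < r < 25.6 cm).
Only the inner charge is enclosed; the outer shell contributes nothing inside itself. Q_enc = 28.6 μC = 2.86×10^-5 C.
Gauss's law: E·4πr² = Q_enc/ε₀.
E = |Q_enc|/(4πε₀r²) = (2.86×10^-5)/(4π·8.85×10^-12·(0.22)²) = 5.31×10^6 N/C.

E = 5.31×10^6 N/C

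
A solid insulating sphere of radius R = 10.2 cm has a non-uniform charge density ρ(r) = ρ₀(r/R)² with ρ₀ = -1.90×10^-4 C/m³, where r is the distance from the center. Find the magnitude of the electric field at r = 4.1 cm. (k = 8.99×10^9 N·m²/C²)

Symmetry ⇒ E = E(r) r̂. Gaussian sphere of radius r = 4.1 cm (r < R).
Integrate the density: Q_enc = 4π ∫₀^r ρ₀(r'/R)^2 r'² dr' = 4πρ₀ r^5/(5·R²) = -5.318×10^-9 C.
Since E is radial and uniform over the Gaussian sphere, Φ = E·4πr² = Q_enc/ε₀.
E = k|Q_enc|/r² = (8.99×10^9)(5.318×10^-9)/(0.041)² = 2.84×10^4 N/C.

|E| = 2.84e4 V/m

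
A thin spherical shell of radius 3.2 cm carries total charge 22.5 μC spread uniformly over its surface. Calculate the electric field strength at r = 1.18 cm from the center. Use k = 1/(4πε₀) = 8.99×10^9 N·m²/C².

Take a concentric spherical Gaussian surface of radius r = 1.18 cm (inside the shell, r < 3.2 cm).
No charge lies within this surface, so Q_enc = 0 and Gauss's law gives E·4πr² = 0 ⇒ E = 0.

|E| = 0 V/m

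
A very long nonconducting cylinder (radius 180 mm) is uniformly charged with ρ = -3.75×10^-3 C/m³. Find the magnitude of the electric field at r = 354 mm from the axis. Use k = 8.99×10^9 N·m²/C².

1.94e7 N/C

Take a coaxial cylindrical Gaussian surface of radius r = 354 mm and length L (r > 180 mm, full cross-section enclosed).
λ_enc = ρ·πR² = (-3.75×10^-3)π(0.18)² = -3.817e-4 C/m.
By Gauss's law (flux through the curved wall only), E·2πrL = λ_enc L/ε₀.
E = 2k|λ_enc|/r = 2(8.99×10^9)(3.817×10^-4)/(0.354) = 1.94e7 N/C.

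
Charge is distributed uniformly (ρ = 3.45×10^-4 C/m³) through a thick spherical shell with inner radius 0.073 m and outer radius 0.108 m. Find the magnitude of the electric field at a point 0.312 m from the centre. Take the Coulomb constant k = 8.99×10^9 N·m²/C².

By spherical symmetry E is radial; choose a Gaussian sphere of radius r = 0.312 m (r > 0.108 m, enclosing the whole shell).
Q_enc = ρ·(4π/3)(b³ − a³) = (3.45e-4)·(4π/3)·((0.108)³ − (0.073)³) = 1.258e-6 C.
Gauss's law: E·4πr² = Q_enc/ε₀.
E = k|Q_enc|/r² = (8.99×10^9)(1.258×10^-6)/(0.312)² = 1.16×10^5 N/C.

1.16×10^5 V/m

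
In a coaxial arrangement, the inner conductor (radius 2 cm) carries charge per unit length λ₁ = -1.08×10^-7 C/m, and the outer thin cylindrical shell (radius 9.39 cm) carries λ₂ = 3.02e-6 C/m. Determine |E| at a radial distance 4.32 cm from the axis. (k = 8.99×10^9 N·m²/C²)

E = 4.49×10^4 N/C

Take a coaxial cylindrical Gaussian surface of radius r = 4.32 cm and length L (between the conductors, 2 cm < r < 9.39 cm).
The shell at 9.39 cm lies outside the Gaussian surface, so λ_enc = λ₁ = -1.08×10^-7 C/m.
Gauss's law: E·2πrL = λ_enc L/ε₀.
E = 2k|λ_enc|/r = 2(8.99×10^9)(1.08e-7)/(0.0432) = 4.49×10^4 N/C.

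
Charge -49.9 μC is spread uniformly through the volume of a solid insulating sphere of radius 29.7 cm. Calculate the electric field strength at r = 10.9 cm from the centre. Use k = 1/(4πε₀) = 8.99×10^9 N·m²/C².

Use a concentric Gaussian sphere at r = 10.9 cm (r < R).
For a uniform sphere the enclosed fraction is (r/R)³, so Q_enc = (-49.9 μC)(0.109/0.297)³ = -2.467e-6 C.
By Gauss's law, ∮E·dA = E·4πr² = Q_enc/ε₀.
E = k|Q_enc|/r² = (8.99×10^9)(2.467e-6)/(0.109)² = 1.87×10^6 N/C.

|E| ≈ 1.87×10^6 V/m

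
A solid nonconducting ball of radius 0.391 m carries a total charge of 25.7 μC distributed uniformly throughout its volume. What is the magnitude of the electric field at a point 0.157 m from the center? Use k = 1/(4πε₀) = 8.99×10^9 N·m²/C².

Use a concentric Gaussian sphere at r = 0.157 m (r < R).
For a uniform sphere the enclosed fraction is (r/R)³, so Q_enc = (25.7 μC)(0.157/0.391)³ = 1.664×10^-6 C.
Applying ∮E·dA = Q_enc/ε₀ with Φ = E(4πr²):
E = k|Q_enc|/r² = (8.99×10^9)(1.664×10^-6)/(0.157)² = 6.07e5 N/C.

E = 6.07×10^5 V/m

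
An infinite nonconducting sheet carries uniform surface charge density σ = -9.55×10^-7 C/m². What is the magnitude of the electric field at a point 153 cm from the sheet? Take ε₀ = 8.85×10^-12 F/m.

|E| = 5.40×10^4 N/C

By planar symmetry E is perpendicular to the sheet and uniform; use a Gaussian pillbox with flat faces of area A on each side of the sheet.
Only the two end caps contribute flux: Φ = 2EA. With Q_enc = σA, Gauss's law gives E = |σ|/(2ε₀).
E = |σ|/(2ε₀) = (9.55×10^-7)/(2·8.85×10^-12) = 5.40×10^4 N/C.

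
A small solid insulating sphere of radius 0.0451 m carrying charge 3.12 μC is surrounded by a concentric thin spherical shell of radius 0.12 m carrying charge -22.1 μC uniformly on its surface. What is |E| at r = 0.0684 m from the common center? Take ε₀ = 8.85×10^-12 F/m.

E ≈ 6.00×10^6 N/C

Use a concentric Gaussian sphere at r = 0.0684 m (between the bodies, 0.0451 m < r < 0.12 m).
Only the inner charge is enclosed; the outer shell contributes nothing inside itself. Q_enc = 3.12 μC = 3.12×10^-6 C.
Gauss's law: E·4πr² = Q_enc/ε₀.
E = |Q_enc|/(4πε₀r²) = (3.12×10^-6)/(4π·8.85×10^-12·(0.0684)²) = 6.00×10^6 N/C.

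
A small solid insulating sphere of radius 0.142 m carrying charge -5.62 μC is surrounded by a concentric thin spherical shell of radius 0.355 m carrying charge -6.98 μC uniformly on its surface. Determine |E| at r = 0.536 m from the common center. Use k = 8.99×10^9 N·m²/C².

E ≈ 3.94e5 N/C

Take a concentric spherical Gaussian surface of radius r = 0.536 m (r > 0.355 m, enclosing both).
Q_enc = (-5.62 μC) + (-6.98 μC) = -1.26×10^-5 C.
By Gauss's law, ∮E·dA = E·4πr² = Q_enc/ε₀.
E = k|Q_enc|/r² = (8.99×10^9)(1.26×10^-5)/(0.536)² = 3.94e5 N/C.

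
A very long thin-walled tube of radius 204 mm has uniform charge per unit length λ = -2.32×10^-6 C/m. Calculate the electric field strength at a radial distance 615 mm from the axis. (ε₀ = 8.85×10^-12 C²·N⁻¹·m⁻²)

6.78e4 N/C

By cylindrical symmetry E is radial; use a coaxial Gaussian cylinder of radius 615 mm and length L (r > 204 mm).
The full line charge is enclosed: λ_enc = -2.32×10^-6 C/m.
By Gauss's law (flux through the curved wall only), E·2πrL = λ_enc L/ε₀.
E = |λ_enc|/(2πε₀r) = (2.32×10^-6)/(2π·8.85×10^-12·0.615) = 6.78e4 N/C.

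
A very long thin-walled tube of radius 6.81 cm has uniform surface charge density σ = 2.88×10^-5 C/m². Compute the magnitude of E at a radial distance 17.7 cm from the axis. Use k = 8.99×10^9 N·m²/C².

Choose a coaxial cylinder of radius r = 17.7 cm (arbitrary length L) as the Gaussian surface (r > 6.81 cm).
The whole shell is enclosed: λ_enc = σ·2πR = (2.88×10^-5)·2π·(0.0681) = 1.232e-5 C/m.
Gauss's law: E·2πrL = λ_enc L/ε₀.
E = 2k|λ_enc|/r = 2(8.99×10^9)(1.232×10^-5)/(0.177) = 1.25×10^6 N/C.

|E| = 1.25×10^6 N/C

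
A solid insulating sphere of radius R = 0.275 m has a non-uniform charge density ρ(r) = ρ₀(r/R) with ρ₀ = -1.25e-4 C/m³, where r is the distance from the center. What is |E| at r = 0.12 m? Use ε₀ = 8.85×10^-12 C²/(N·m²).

E = 1.85×10^5 N/C

Use a concentric Gaussian sphere at r = 0.12 m (r < R).
Q_enc = ∫₀^r ρ(r')·4πr'² dr' = (4πρ₀/R) ∫₀^r r'^3 dr' = 4πρ₀ r^4/(4·R) = -2.961e-7 C.
Applying ∮E·dA = Q_enc/ε₀ with Φ = E(4πr²):
E = |Q_enc|/(4πε₀r²) = (2.961e-7)/(4π·8.85×10^-12·(0.12)²) = 1.85×10^5 N/C.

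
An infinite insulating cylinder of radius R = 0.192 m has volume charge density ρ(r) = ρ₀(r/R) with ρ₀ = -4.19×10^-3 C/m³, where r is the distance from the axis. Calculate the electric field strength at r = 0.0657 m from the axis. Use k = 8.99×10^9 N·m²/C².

Coaxial Gaussian cylinder, radius r = 0.0657 m, length L (r < R).
λ_enc = ∫₀^r ρ(r')·2πr' dr' = (2πρ₀/R)·r^3/3 = -1.296×10^-5 C/m.
Since E is radial and uniform over the curved surface, Φ = E·2πrL = Q_enc/ε₀ = λ_enc L/ε₀.
E = 2k|λ_enc|/r = 2(8.99×10^9)(1.296×10^-5)/(0.0657) = 3.55×10^6 N/C.

|E| = 3.55×10^6 V/m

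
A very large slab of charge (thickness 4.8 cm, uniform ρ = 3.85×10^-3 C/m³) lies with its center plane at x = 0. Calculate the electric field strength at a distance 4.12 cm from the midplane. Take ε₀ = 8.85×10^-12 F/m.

E = 1.04×10^7 N/C

The point |x| = 4.12 cm lies outside the slab (half-thickness 0.024 m). A symmetric pillbox spanning the full slab encloses Q_enc = ρ·d·A.
Flux = 2EA ⇒ E = |ρ|d/(2ε₀), independent of distance outside.
E = (3.85e-3)(0.048)/(2·8.85×10^-12) = 1.04e7 N/C.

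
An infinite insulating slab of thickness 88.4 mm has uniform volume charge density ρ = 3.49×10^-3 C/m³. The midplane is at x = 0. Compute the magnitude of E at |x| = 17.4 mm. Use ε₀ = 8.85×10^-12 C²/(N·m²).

By symmetry E is perpendicular to the slab. A Gaussian pillbox from −17.4 mm to +17.4 mm (face area A) lies entirely within the slab.
Q_enc = ρ·(2x)·A and flux = 2EA, so 2EA = 2ρxA/ε₀ ⇒ E = |ρ|x/ε₀.
E = (3.49e-3)(0.0174)/(8.85×10^-12) = 6.86e6 N/C.

6.86e6 V/m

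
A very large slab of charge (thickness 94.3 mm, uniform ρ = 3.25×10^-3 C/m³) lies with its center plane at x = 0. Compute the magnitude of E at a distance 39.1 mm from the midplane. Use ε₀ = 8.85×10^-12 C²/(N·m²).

|E| = 1.44e7 V/m

By symmetry E is perpendicular to the slab. A Gaussian pillbox from −39.1 mm to +39.1 mm (face area A) lies entirely within the slab.
Q_enc = ρ·(2x)·A and flux = 2EA, so 2EA = 2ρxA/ε₀ ⇒ E = |ρ|x/ε₀.
E = (3.25×10^-3)(0.0391)/(8.85×10^-12) = 1.44×10^7 N/C.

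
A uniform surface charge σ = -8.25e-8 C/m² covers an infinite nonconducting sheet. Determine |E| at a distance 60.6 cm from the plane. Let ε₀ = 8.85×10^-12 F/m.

By planar symmetry E is perpendicular to the sheet and uniform; use a Gaussian pillbox with flat faces of area A on each side of the sheet.
Only the two end caps contribute flux: Φ = 2EA. With Q_enc = σA, Gauss's law gives E = |σ|/(2ε₀).
E = |σ|/(2ε₀) = (8.25×10^-8)/(2·8.85×10^-12) = 4.66×10^3 N/C.

E = 4.66×10^3 N/C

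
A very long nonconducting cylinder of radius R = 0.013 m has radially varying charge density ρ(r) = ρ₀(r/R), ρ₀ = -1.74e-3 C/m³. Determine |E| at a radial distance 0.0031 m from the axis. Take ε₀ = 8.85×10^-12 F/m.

By cylindrical symmetry E is radial; use a coaxial Gaussian cylinder of radius 0.0031 m and length L (r < R).
λ_enc = ∫₀^r ρ(r')·2πr' dr' = (2πρ₀/R)·r^3/3 = -8.351×10^-9 C/m.
Gauss's law: E·2πrL = λ_enc L/ε₀.
E = |λ_enc|/(2πε₀r) = (8.351×10^-9)/(2π·8.85×10^-12·0.0031) = 4.84×10^4 N/C.

E ≈ 4.84e4 N/C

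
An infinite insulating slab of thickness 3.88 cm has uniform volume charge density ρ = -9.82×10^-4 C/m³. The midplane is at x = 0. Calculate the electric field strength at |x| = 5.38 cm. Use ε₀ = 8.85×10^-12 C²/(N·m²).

The point |x| = 5.38 cm lies outside the slab (half-thickness 0.0194 m). A symmetric pillbox spanning the full slab encloses Q_enc = ρ·d·A.
Flux = 2EA ⇒ E = |ρ|d/(2ε₀), independent of distance outside.
E = (9.82e-4)(0.0388)/(2·8.85×10^-12) = 2.15e6 N/C.

|E| = 2.15e6 N/C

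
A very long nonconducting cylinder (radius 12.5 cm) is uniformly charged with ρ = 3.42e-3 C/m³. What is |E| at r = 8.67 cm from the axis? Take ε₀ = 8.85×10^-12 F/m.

E = 1.68e7 N/C

Coaxial Gaussian cylinder, radius r = 8.67 cm, length L (r < R).
Enclosed charge per unit length: λ_enc = ρ·πr² = (3.42e-3)π(0.0867)² = 8.076e-5 C/m.
Applying ∮E·dA = Q_enc/ε₀ with the end caps contributing no flux:
E = |λ_enc|/(2πε₀r) = (8.076e-5)/(2π·8.85×10^-12·0.0867) = 1.68×10^7 N/C.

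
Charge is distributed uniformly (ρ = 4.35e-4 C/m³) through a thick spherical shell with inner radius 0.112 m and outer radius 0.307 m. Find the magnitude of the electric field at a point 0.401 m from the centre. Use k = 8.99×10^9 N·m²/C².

E = 2.80×10^6 V/m

Symmetry ⇒ E = E(r) r̂. Gaussian sphere of radius r = 0.401 m (r > 0.307 m, enclosing the whole shell).
Q_enc = ρ·(4π/3)(b³ − a³) = (4.35×10^-4)·(4π/3)·((0.307)³ − (0.112)³) = 5.016×10^-5 C.
Since E is radial and uniform over the Gaussian sphere, Φ = E·4πr² = Q_enc/ε₀.
E = k|Q_enc|/r² = (8.99×10^9)(5.016×10^-5)/(0.401)² = 2.80×10^6 N/C.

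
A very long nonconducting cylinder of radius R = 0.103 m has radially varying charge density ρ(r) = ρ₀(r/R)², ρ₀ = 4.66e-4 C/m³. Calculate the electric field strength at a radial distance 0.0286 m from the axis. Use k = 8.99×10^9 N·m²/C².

|E| = 2.90×10^4 N/C

By cylindrical symmetry E is radial; use a coaxial Gaussian cylinder of radius 0.0286 m and length L (r < R).
λ_enc = ∫₀^r ρ(r')·2πr' dr' = (2πρ₀/R²)·r^4/4 = 4.616e-8 C/m.
Gauss's law: E·2πrL = λ_enc L/ε₀.
E = 2k|λ_enc|/r = 2(8.99×10^9)(4.616×10^-8)/(0.0286) = 2.90e4 N/C.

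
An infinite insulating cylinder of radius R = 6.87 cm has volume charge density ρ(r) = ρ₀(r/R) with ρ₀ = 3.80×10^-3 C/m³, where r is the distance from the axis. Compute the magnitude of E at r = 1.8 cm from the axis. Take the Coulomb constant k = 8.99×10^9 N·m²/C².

E = 6.75×10^5 N/C

Coaxial Gaussian cylinder, radius r = 1.8 cm, length L (r < R).
λ_enc = ∫₀^r ρ(r')·2πr' dr' = (2πρ₀/R)·r^3/3 = 6.756e-7 C/m.
By Gauss's law (flux through the curved wall only), E·2πrL = λ_enc L/ε₀.
E = 2k|λ_enc|/r = 2(8.99×10^9)(6.756×10^-7)/(0.018) = 6.75e5 N/C.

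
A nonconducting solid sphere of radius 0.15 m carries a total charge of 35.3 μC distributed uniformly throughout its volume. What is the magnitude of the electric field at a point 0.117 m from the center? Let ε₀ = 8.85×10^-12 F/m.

Take a concentric spherical Gaussian surface of radius r = 0.117 m (r < R).
Only the charge within r is enclosed: Q_enc = Q·(r/R)³ = (35.3 μC)·(0.117 m/0.15 m)³ = 1.675×10^-5 C.
Gauss's law: E·4πr² = Q_enc/ε₀.
E = |Q_enc|/(4πε₀r²) = (1.675×10^-5)/(4π·8.85×10^-12·(0.117)²) = 1.10e7 N/C.

1.10×10^7 N/C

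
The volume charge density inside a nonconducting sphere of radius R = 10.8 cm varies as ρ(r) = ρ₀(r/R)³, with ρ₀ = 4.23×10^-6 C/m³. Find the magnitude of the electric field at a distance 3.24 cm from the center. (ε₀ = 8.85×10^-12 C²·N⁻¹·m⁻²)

69.7 N/C

Use a concentric Gaussian sphere at r = 3.24 cm (r < R).
Q_enc = ∫₀^r ρ(r')·4πr'² dr' = (4πρ₀/R³) ∫₀^r r'^5 dr' = 4πρ₀ r^6/(6·R³) = 8.136e-12 C.
Gauss's law: E·4πr² = Q_enc/ε₀.
E = |Q_enc|/(4πε₀r²) = (8.136e-12)/(4π·8.85×10^-12·(0.0324)²) = 69.7 N/C.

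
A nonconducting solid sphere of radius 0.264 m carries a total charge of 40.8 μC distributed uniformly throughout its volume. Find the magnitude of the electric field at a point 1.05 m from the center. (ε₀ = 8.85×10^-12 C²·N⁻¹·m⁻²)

Use a concentric Gaussian sphere at r = 1.05 m (r > R, so the entire charge is enclosed).
Q_enc = 40.8 μC = 4.08e-5 C.
Applying ∮E·dA = Q_enc/ε₀ with Φ = E(4πr²):
E = |Q_enc|/(4πε₀r²) = (4.08e-5)/(4π·8.85×10^-12·(1.05)²) = 3.33×10^5 N/C.

3.33×10^5 N/C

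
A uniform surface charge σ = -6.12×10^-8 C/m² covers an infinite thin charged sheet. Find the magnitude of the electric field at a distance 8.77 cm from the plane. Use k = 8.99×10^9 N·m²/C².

3.46e3 V/m

By planar symmetry E is perpendicular to the sheet and uniform; use a Gaussian pillbox with flat faces of area A on each side of the sheet.
Only the two end caps contribute flux: Φ = 2EA. With Q_enc = σA, Gauss's law gives E = |σ|/(2ε₀).
E = 2πk|σ| = 2π(8.99×10^9)(6.12×10^-8) = 3.46×10^3 N/C.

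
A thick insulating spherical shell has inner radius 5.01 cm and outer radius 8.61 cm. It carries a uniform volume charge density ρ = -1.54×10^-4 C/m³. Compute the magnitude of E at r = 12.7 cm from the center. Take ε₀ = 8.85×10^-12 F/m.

Take a concentric spherical Gaussian surface of radius r = 12.7 cm (r > 8.61 cm, enclosing the whole shell).
Q_enc = ρ·(4π/3)(b³ − a³) = (-1.54×10^-4)·(4π/3)·((0.0861)³ − (0.0501)³) = -3.306×10^-7 C.
Since E is radial and uniform over the Gaussian sphere, Φ = E·4πr² = Q_enc/ε₀.
E = |Q_enc|/(4πε₀r²) = (3.306×10^-7)/(4π·8.85×10^-12·(0.127)²) = 1.84e5 N/C.

|E| = 1.84e5 N/C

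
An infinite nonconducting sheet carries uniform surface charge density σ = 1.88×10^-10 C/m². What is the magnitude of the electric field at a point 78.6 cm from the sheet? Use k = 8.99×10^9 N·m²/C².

Choose a cylindrical pillbox piercing the sheet, end faces (area A) parallel to it.
Only the two end caps contribute flux: Φ = 2EA. With Q_enc = σA, Gauss's law gives E = |σ|/(2ε₀).
E = 2πk|σ| = 2π(8.99×10^9)(1.88×10^-10) = 10.6 N/C.

|E| ≈ 10.6 N/C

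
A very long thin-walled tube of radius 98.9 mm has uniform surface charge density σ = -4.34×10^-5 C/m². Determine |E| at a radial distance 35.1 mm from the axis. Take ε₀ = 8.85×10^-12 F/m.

Choose a coaxial cylinder of radius r = 35.1 mm (arbitrary length L) as the Gaussian surface (r < 98.9 mm, inside the shell).
No charge is enclosed, so Gauss's law gives E·2πrL = 0 ⇒ E = 0.

E = 0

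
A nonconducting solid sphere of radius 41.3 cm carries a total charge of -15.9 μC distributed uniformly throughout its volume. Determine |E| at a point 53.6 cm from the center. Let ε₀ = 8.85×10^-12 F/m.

Symmetry ⇒ E = E(r) r̂. Gaussian sphere of radius r = 53.6 cm (r > R, so the entire charge is enclosed).
Q_enc = -15.9 μC = -1.59×10^-5 C.
Gauss's law: E·4πr² = Q_enc/ε₀.
E = |Q_enc|/(4πε₀r²) = (1.59e-5)/(4π·8.85×10^-12·(0.536)²) = 4.98×10^5 N/C.

4.98×10^5 N/C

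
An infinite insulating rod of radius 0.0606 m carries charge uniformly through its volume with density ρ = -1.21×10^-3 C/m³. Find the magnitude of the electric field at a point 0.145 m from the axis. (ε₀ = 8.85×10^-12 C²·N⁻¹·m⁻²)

Choose a coaxial cylinder of radius r = 0.145 m (arbitrary length L) as the Gaussian surface (r > 0.0606 m, full cross-section enclosed).
λ_enc = ρ·πR² = (-1.21×10^-3)π(0.0606)² = -1.396×10^-5 C/m.
Since E is radial and uniform over the curved surface, Φ = E·2πrL = Q_enc/ε₀ = λ_enc L/ε₀.
E = |λ_enc|/(2πε₀r) = (1.396e-5)/(2π·8.85×10^-12·0.145) = 1.73e6 N/C.

E = 1.73×10^6 N/C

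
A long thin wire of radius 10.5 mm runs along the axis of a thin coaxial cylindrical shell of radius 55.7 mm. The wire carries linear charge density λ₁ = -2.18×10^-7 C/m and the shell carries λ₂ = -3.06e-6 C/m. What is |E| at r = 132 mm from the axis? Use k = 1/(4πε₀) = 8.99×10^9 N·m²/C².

Take a coaxial cylindrical Gaussian surface of radius r = 132 mm and length L (r > 55.7 mm, enclosing both).
λ_enc = λ₁ + λ₂ = (-2.18e-7) + (-3.06×10^-6) = -3.278×10^-6 C/m.
Gauss's law: E·2πrL = λ_enc L/ε₀.
E = 2k|λ_enc|/r = 2(8.99×10^9)(3.278×10^-6)/(0.132) = 4.47e5 N/C.

E ≈ 4.47×10^5 N/C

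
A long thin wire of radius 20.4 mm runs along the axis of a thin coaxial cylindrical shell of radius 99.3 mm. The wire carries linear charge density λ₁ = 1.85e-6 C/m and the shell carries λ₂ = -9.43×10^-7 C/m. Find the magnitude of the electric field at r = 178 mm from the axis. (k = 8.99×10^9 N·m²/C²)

Take a coaxial cylindrical Gaussian surface of radius r = 178 mm and length L (r > 99.3 mm, enclosing both).
λ_enc = λ₁ + λ₂ = (1.85e-6) + (-9.43e-7) = 9.07e-7 C/m.
By Gauss's law (flux through the curved wall only), E·2πrL = λ_enc L/ε₀.
E = 2k|λ_enc|/r = 2(8.99×10^9)(9.07×10^-7)/(0.178) = 9.16×10^4 N/C.

E = 9.16×10^4 N/C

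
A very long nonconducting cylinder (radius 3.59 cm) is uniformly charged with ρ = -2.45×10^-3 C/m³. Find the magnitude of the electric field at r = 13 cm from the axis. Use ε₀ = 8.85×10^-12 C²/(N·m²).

E ≈ 1.37×10^6 V/m

By cylindrical symmetry E is radial; use a coaxial Gaussian cylinder of radius 13 cm and length L (r > 3.59 cm, full cross-section enclosed).
λ_enc = ρ·πR² = (-2.45×10^-3)π(0.0359)² = -9.92×10^-6 C/m.
Since E is radial and uniform over the curved surface, Φ = E·2πrL = Q_enc/ε₀ = λ_enc L/ε₀.
E = |λ_enc|/(2πε₀r) = (9.92×10^-6)/(2π·8.85×10^-12·0.13) = 1.37×10^6 N/C.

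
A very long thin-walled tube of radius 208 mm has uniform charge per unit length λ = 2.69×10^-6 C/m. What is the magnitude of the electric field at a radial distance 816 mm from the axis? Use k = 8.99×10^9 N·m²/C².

E ≈ 5.93×10^4 V/m

Coaxial Gaussian cylinder, radius r = 816 mm, length L (r > 208 mm).
The full line charge is enclosed: λ_enc = 2.69e-6 C/m.
Gauss's law: E·2πrL = λ_enc L/ε₀.
E = 2k|λ_enc|/r = 2(8.99×10^9)(2.69e-6)/(0.816) = 5.93e4 N/C.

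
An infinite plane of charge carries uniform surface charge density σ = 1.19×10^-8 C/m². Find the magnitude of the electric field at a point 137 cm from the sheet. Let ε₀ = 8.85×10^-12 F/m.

Choose a cylindrical pillbox piercing the sheet, end faces (area A) parallel to it.
Only the two end caps contribute flux: Φ = 2EA. With Q_enc = σA, Gauss's law gives E = |σ|/(2ε₀).
E = |σ|/(2ε₀) = (1.19e-8)/(2·8.85×10^-12) = 672 N/C.

E ≈ 672 N/C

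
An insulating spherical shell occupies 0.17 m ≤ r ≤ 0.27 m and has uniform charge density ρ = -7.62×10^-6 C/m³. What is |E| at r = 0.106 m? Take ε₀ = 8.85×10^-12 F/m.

E = 0 (no enclosed charge)

Take a concentric spherical Gaussian surface of radius r = 0.106 m (r < 0.17 m, inside the empty cavity).
No charge is enclosed, so by Gauss's law E·4πr² = 0 ⇒ E = 0.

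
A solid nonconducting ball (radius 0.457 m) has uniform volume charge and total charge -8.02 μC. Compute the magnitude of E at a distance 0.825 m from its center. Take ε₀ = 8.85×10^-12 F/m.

E = 1.06×10^5 N/C

Use a concentric Gaussian sphere at r = 0.825 m (r > R, so the entire charge is enclosed).
Q_enc = -8.02 μC = -8.02×10^-6 C.
Applying ∮E·dA = Q_enc/ε₀ with Φ = E(4πr²):
E = |Q_enc|/(4πε₀r²) = (8.02e-6)/(4π·8.85×10^-12·(0.825)²) = 1.06×10^5 N/C.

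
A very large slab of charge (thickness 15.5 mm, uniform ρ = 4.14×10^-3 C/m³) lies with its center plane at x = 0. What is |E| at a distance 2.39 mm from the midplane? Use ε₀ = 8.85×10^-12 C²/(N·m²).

By symmetry E is perpendicular to the slab. A Gaussian pillbox from −2.39 mm to +2.39 mm (face area A) lies entirely within the slab.
Q_enc = ρ·(2x)·A and flux = 2EA, so 2EA = 2ρxA/ε₀ ⇒ E = |ρ|x/ε₀.
E = (4.14×10^-3)(0.00239)/(8.85×10^-12) = 1.12×10^6 N/C.

1.12×10^6 N/C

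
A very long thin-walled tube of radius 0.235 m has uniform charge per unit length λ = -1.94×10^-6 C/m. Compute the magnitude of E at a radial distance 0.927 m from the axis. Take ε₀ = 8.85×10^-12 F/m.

Coaxial Gaussian cylinder, radius r = 0.927 m, length L (r > 0.235 m).
The full line charge is enclosed: λ_enc = -1.94e-6 C/m.
Since E is radial and uniform over the curved surface, Φ = E·2πrL = Q_enc/ε₀ = λ_enc L/ε₀.
E = |λ_enc|/(2πε₀r) = (1.94×10^-6)/(2π·8.85×10^-12·0.927) = 3.76e4 N/C.

3.76×10^4 V/m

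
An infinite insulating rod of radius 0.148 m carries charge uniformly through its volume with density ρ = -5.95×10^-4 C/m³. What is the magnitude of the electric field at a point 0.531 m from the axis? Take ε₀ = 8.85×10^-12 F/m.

By cylindrical symmetry E is radial; use a coaxial Gaussian cylinder of radius 0.531 m and length L (r > 0.148 m, full cross-section enclosed).
λ_enc = ρ·πR² = (-5.95×10^-4)π(0.148)² = -4.094×10^-5 C/m.
Gauss's law: E·2πrL = λ_enc L/ε₀.
E = |λ_enc|/(2πε₀r) = (4.094×10^-5)/(2π·8.85×10^-12·0.531) = 1.39×10^6 N/C.

E = 1.39×10^6 N/C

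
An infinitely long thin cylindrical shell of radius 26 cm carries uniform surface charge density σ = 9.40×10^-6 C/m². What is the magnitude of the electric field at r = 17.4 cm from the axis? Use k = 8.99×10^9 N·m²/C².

E = 0

Coaxial Gaussian cylinder, radius r = 17.4 cm, length L (r < 26 cm, inside the shell).
No charge is enclosed, so Gauss's law gives E·2πrL = 0 ⇒ E = 0.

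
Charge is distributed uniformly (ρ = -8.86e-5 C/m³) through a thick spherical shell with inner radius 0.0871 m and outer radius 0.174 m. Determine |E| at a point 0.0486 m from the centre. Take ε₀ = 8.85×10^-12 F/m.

Take a concentric spherical Gaussian surface of radius r = 0.0486 m (r < 0.0871 m, inside the empty cavity).
Q_enc = 0 (all charge lies at larger r); Gauss's law gives E = 0.

E = 0 (no enclosed charge)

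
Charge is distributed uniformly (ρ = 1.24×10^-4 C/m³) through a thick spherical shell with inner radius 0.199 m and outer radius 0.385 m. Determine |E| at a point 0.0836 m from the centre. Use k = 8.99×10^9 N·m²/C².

Use a concentric Gaussian sphere at r = 0.0836 m (r < 0.199 m, inside the empty cavity).
Q_enc = 0 (all charge lies at larger r); Gauss's law gives E = 0.

E = 0 (no enclosed charge)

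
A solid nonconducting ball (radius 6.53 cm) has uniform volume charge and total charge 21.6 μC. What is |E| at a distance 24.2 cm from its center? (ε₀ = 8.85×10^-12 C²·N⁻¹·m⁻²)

E ≈ 3.32×10^6 N/C

By spherical symmetry E is radial; choose a Gaussian sphere of radius r = 24.2 cm (r > R, so the entire charge is enclosed).
Q_enc = 21.6 μC = 2.16×10^-5 C.
Gauss's law: E·4πr² = Q_enc/ε₀.
E = |Q_enc|/(4πε₀r²) = (2.16×10^-5)/(4π·8.85×10^-12·(0.242)²) = 3.32e6 N/C.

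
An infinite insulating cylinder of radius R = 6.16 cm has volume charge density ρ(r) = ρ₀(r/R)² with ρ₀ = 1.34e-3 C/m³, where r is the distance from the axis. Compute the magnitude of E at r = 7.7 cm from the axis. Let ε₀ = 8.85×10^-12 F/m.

Take a coaxial cylindrical Gaussian surface of radius r = 7.7 cm and length L (r > R, full charge per length enclosed).
λ_enc = 2π ∫₀^R ρ₀(r'/R)^2 r' dr' = 2πρ₀R²/4 = 7.987×10^-6 C/m.
Applying ∮E·dA = Q_enc/ε₀ with the end caps contributing no flux:
E = |λ_enc|/(2πε₀r) = (7.987e-6)/(2π·8.85×10^-12·0.077) = 1.87×10^6 N/C.

|E| ≈ 1.87e6 N/C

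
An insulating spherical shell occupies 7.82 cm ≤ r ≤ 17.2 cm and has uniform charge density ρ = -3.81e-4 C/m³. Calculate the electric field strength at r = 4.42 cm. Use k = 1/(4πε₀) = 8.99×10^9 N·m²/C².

E = 0 (no enclosed charge)

Use a concentric Gaussian sphere at r = 4.42 cm (r < 7.82 cm, inside the empty cavity).
Q_enc = 0 (all charge lies at larger r); Gauss's law gives E = 0.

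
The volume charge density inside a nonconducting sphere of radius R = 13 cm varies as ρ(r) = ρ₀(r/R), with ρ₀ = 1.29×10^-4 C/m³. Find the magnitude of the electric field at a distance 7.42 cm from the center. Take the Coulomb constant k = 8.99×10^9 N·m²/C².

Use a concentric Gaussian sphere at r = 7.42 cm (r < R).
Integrate the density: Q_enc = 4π ∫₀^r ρ₀(r'/R)^1 r'² dr' = 4πρ₀ r^4/(4·R) = 9.45×10^-8 C.
By Gauss's law, ∮E·dA = E·4πr² = Q_enc/ε₀.
E = k|Q_enc|/r² = (8.99×10^9)(9.45×10^-8)/(0.0742)² = 1.54×10^5 N/C.

1.54×10^5 V/m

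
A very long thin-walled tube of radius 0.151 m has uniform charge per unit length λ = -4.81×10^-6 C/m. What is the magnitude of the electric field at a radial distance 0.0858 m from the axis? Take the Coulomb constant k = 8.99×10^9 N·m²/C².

Choose a coaxial cylinder of radius r = 0.0858 m (arbitrary length L) as the Gaussian surface (r < 0.151 m, inside the shell).
No charge is enclosed, so Gauss's law gives E·2πrL = 0 ⇒ E = 0.

E = 0 (no enclosed charge)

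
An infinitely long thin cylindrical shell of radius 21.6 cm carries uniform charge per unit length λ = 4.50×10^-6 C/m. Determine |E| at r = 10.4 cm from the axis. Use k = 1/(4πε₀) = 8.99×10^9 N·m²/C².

Coaxial Gaussian cylinder, radius r = 10.4 cm, length L (r < 21.6 cm, inside the shell).
No charge is enclosed, so Gauss's law gives E·2πrL = 0 ⇒ E = 0.

E = 0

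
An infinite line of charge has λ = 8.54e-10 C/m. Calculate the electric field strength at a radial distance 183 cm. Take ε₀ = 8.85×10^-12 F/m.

Choose a coaxial cylinder of radius r = 183 cm (arbitrary length L) as the Gaussian surface.
Q_enc = λL, so λ_enc = 8.54×10^-10 C/m.
Since E is radial and uniform over the curved surface, Φ = E·2πrL = Q_enc/ε₀ = λ_enc L/ε₀.
E = |λ_enc|/(2πε₀r) = (8.54e-10)/(2π·8.85×10^-12·1.83) = 8.39 N/C.

E ≈ 8.39 N/C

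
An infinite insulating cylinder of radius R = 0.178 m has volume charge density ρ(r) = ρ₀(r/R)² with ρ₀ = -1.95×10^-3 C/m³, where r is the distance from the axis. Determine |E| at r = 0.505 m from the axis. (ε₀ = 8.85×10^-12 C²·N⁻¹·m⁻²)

|E| = 3.46×10^6 N/C

Coaxial Gaussian cylinder, radius r = 0.505 m, length L (r > R, full charge per length enclosed).
λ_enc = 2π ∫₀^R ρ₀(r'/R)^2 r' dr' = 2πρ₀R²/4 = -9.705×10^-5 C/m.
Since E is radial and uniform over the curved surface, Φ = E·2πrL = Q_enc/ε₀ = λ_enc L/ε₀.
E = |λ_enc|/(2πε₀r) = (9.705×10^-5)/(2π·8.85×10^-12·0.505) = 3.46×10^6 N/C.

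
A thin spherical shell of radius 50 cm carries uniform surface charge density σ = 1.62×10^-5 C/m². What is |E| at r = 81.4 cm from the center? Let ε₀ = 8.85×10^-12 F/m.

E = 6.91e5 N/C

By spherical symmetry E is radial; choose a Gaussian sphere of radius r = 81.4 cm (r > 50 cm).
The entire shell is enclosed: Q_enc = σ·4πR² = (1.62×10^-5)·4π·(0.5)² = 5.089e-5 C.
By Gauss's law, ∮E·dA = E·4πr² = Q_enc/ε₀.
E = |Q_enc|/(4πε₀r²) = (5.089×10^-5)/(4π·8.85×10^-12·(0.814)²) = 6.91e5 N/C.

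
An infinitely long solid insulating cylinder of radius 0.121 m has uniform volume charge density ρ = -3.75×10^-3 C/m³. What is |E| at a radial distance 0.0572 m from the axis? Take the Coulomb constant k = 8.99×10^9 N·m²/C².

1.21×10^7 N/C

By cylindrical symmetry E is radial; use a coaxial Gaussian cylinder of radius 0.0572 m and length L (r < R).
Charge inside radius r per length L is ρ·πr²·L, so λ_enc = ρπr² = -3.855×10^-5 C/m.
Gauss's law: E·2πrL = λ_enc L/ε₀.
E = 2k|λ_enc|/r = 2(8.99×10^9)(3.855e-5)/(0.0572) = 1.21×10^7 N/C.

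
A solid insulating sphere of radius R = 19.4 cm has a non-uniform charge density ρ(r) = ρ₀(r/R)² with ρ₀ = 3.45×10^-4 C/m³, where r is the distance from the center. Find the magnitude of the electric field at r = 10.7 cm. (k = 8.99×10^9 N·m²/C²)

Use a concentric Gaussian sphere at r = 10.7 cm (r < R).
Integrate the density: Q_enc = 4π ∫₀^r ρ₀(r'/R)^2 r'² dr' = 4πρ₀ r^5/(5·R²) = 3.231e-7 C.
By Gauss's law, ∮E·dA = E·4πr² = Q_enc/ε₀.
E = k|Q_enc|/r² = (8.99×10^9)(3.231×10^-7)/(0.107)² = 2.54×10^5 N/C.

E ≈ 2.54×10^5 N/C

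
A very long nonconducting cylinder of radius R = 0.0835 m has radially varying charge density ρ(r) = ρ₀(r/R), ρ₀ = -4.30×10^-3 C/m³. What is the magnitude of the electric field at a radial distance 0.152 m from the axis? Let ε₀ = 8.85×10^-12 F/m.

Choose a coaxial cylinder of radius r = 0.152 m (arbitrary length L) as the Gaussian surface (r > R, full charge per length enclosed).
λ_enc = 2π ∫₀^R ρ₀(r'/R)^1 r' dr' = 2πρ₀R²/3 = -6.279×10^-5 C/m.
Applying ∮E·dA = Q_enc/ε₀ with the end caps contributing no flux:
E = |λ_enc|/(2πε₀r) = (6.279e-5)/(2π·8.85×10^-12·0.152) = 7.43×10^6 N/C.

E ≈ 7.43e6 V/m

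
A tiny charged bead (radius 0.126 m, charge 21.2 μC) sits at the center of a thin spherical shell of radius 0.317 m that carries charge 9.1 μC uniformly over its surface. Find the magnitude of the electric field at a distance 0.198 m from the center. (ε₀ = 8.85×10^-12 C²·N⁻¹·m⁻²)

|E| ≈ 4.86×10^6 N/C

Symmetry ⇒ E = E(r) r̂. Gaussian sphere of radius r = 0.198 m (between the bodies, 0.126 m < r < 0.317 m).
The shell at 0.317 m lies outside the Gaussian surface, so Q_enc = 21.2 μC = 2.12×10^-5 C.
Gauss's law: E·4πr² = Q_enc/ε₀.
E = |Q_enc|/(4πε₀r²) = (2.12×10^-5)/(4π·8.85×10^-12·(0.198)²) = 4.86e6 N/C.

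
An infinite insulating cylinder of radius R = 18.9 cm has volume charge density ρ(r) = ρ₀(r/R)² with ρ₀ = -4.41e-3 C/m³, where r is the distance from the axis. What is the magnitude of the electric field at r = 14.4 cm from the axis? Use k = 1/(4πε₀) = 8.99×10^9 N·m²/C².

By cylindrical symmetry E is radial; use a coaxial Gaussian cylinder of radius 14.4 cm and length L (r < R).
λ_enc = ∫₀^r ρ(r')·2πr' dr' = (2πρ₀/R²)·r^4/4 = -8.338×10^-5 C/m.
Gauss's law: E·2πrL = λ_enc L/ε₀.
E = 2k|λ_enc|/r = 2(8.99×10^9)(8.338×10^-5)/(0.144) = 1.04×10^7 N/C.

|E| ≈ 1.04×10^7 N/C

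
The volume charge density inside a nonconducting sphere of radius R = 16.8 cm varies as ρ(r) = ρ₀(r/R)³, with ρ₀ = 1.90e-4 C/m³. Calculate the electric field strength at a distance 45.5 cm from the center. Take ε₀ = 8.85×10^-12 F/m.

By spherical symmetry E is radial; choose a Gaussian sphere of radius r = 45.5 cm (r > R, all charge enclosed).
Q_enc = 4π ∫₀^R ρ₀(r'/R)^3 r'² dr' = 4πρ₀R³/6 = 1.887×10^-6 C.
By Gauss's law, ∮E·dA = E·4πr² = Q_enc/ε₀.
E = |Q_enc|/(4πε₀r²) = (1.887×10^-6)/(4π·8.85×10^-12·(0.455)²) = 8.20e4 N/C.

|E| ≈ 8.20×10^4 N/C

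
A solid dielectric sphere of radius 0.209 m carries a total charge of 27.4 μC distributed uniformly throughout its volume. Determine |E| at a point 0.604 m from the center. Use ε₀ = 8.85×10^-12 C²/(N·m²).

|E| ≈ 6.75×10^5 N/C

By spherical symmetry E is radial; choose a Gaussian sphere of radius r = 0.604 m (r > R, so the entire charge is enclosed).
Q_enc = 27.4 μC = 2.74×10^-5 C.
Since E is radial and uniform over the Gaussian sphere, Φ = E·4πr² = Q_enc/ε₀.
E = |Q_enc|/(4πε₀r²) = (2.74e-5)/(4π·8.85×10^-12·(0.604)²) = 6.75e5 N/C.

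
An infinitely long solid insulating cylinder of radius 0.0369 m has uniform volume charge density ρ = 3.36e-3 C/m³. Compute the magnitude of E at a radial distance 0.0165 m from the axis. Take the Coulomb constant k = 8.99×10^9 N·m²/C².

|E| = 3.13×10^6 N/C

Take a coaxial cylindrical Gaussian surface of radius r = 0.0165 m and length L (r < R).
Enclosed charge per unit length: λ_enc = ρ·πr² = (3.36×10^-3)π(0.0165)² = 2.874×10^-6 C/m.
Applying ∮E·dA = Q_enc/ε₀ with the end caps contributing no flux:
E = 2k|λ_enc|/r = 2(8.99×10^9)(2.874×10^-6)/(0.0165) = 3.13×10^6 N/C.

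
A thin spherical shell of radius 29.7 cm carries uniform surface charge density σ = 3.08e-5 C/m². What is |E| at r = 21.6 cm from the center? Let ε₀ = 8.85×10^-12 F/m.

By spherical symmetry E is radial; choose a Gaussian sphere of radius r = 21.6 cm (inside the shell, r < 29.7 cm).
All the charge is outside the Gaussian surface: Q_enc = 0, hence E = 0 everywhere inside the shell.

E = 0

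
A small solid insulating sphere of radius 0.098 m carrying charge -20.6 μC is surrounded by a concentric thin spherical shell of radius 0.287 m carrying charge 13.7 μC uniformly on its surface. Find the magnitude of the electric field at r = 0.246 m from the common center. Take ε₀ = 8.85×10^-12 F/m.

Symmetry ⇒ E = E(r) r̂. Gaussian sphere of radius r = 0.246 m (between the bodies, 0.098 m < r < 0.287 m).
The shell at 0.287 m lies outside the Gaussian surface, so Q_enc = -20.6 μC = -2.06×10^-5 C.
By Gauss's law, ∮E·dA = E·4πr² = Q_enc/ε₀.
E = |Q_enc|/(4πε₀r²) = (2.06e-5)/(4π·8.85×10^-12·(0.246)²) = 3.06×10^6 N/C.

E ≈ 3.06×10^6 N/C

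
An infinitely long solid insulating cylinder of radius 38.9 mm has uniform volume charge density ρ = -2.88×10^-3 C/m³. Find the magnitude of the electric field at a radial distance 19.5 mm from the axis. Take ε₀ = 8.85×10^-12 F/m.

|E| ≈ 3.17×10^6 N/C

Choose a coaxial cylinder of radius r = 19.5 mm (arbitrary length L) as the Gaussian surface (r < R).
Enclosed charge per unit length: λ_enc = ρ·πr² = (-2.88×10^-3)π(0.0195)² = -3.44×10^-6 C/m.
Since E is radial and uniform over the curved surface, Φ = E·2πrL = Q_enc/ε₀ = λ_enc L/ε₀.
E = |λ_enc|/(2πε₀r) = (3.44×10^-6)/(2π·8.85×10^-12·0.0195) = 3.17×10^6 N/C.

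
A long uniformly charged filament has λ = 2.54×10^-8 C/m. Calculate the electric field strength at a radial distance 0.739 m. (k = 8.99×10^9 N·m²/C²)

618 N/C

Coaxial Gaussian cylinder, radius r = 0.739 m, length L.
Q_enc = λL, so λ_enc = 2.54×10^-8 C/m.
Gauss's law: E·2πrL = λ_enc L/ε₀.
E = 2k|λ_enc|/r = 2(8.99×10^9)(2.54e-8)/(0.739) = 618 N/C.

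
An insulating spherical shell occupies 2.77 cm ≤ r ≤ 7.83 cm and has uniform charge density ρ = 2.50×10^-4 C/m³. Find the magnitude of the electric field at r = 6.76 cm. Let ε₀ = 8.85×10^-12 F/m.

Use a concentric Gaussian sphere at r = 6.76 cm (within the shell material, 2.77 cm < r < 7.83 cm).
Enclosed charge is the volume from a to r: Q_enc = (4π/3)ρ(r³ − a³) = 3.012e-7 C.
Applying ∮E·dA = Q_enc/ε₀ with Φ = E(4πr²):
E = |Q_enc|/(4πε₀r²) = (3.012×10^-7)/(4π·8.85×10^-12·(0.0676)²) = 5.93e5 N/C.

E = 5.93×10^5 N/C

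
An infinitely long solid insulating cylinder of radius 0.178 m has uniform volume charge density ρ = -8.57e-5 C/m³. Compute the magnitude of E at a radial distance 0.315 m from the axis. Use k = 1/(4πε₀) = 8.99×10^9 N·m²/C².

|E| ≈ 4.87×10^5 N/C

By cylindrical symmetry E is radial; use a coaxial Gaussian cylinder of radius 0.315 m and length L (r > 0.178 m, full cross-section enclosed).
λ_enc = ρ·πR² = (-8.57×10^-5)π(0.178)² = -8.53×10^-6 C/m.
Since E is radial and uniform over the curved surface, Φ = E·2πrL = Q_enc/ε₀ = λ_enc L/ε₀.
E = 2k|λ_enc|/r = 2(8.99×10^9)(8.53×10^-6)/(0.315) = 4.87×10^5 N/C.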